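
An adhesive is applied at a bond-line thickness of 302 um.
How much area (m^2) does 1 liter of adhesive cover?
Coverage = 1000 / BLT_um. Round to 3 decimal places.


Coverage = 1000 / 302 = 3.311 m^2

3.311


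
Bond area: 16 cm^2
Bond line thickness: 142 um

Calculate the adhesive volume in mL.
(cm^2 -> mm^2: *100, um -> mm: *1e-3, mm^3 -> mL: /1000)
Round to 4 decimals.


V = 16*100 * 142*1e-3 / 1000
= 0.2272 mL

0.2272


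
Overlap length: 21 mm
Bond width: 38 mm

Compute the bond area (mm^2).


Bond area = 21 * 38 = 798 mm^2

798


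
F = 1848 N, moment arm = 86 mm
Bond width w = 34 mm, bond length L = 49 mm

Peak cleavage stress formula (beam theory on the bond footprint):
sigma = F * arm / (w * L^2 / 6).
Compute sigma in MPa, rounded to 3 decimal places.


sigma = (1848 * 86) / (34 * 2401 / 6)
= 158928 * 6 / 81634
= 953568 / 81634
= 11.681 MPa

11.681


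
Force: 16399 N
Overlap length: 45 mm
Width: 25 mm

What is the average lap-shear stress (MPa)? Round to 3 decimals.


Average shear stress = F / (overlap * width)
= 16399 / (45 * 25)
= 14.577 MPa

14.577


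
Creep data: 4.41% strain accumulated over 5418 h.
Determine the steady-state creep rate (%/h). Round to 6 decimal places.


Rate = 4.41 / 5418 = 0.000814 %/h

0.000814


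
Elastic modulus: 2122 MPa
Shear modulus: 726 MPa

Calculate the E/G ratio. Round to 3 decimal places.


E / G = 2122 / 726 = 2.923

2.923


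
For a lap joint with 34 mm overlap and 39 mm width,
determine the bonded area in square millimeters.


Area = 34 * 39 = 1326 mm^2

1326


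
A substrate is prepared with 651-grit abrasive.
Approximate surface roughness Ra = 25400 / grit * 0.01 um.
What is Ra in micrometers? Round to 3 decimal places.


Ra = 25400 / 651 * 0.01 = 0.390 um

0.390


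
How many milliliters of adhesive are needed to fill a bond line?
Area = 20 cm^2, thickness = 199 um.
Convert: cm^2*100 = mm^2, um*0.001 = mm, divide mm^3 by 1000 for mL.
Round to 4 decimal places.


= (20 * 100) * (199 * 0.001) / 1000
= 0.3980 mL

0.3980


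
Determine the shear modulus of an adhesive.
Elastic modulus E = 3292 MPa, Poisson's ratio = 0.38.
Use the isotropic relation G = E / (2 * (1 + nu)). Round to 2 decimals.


G = 3292 / (2*(1+0.38)) = 3292 / 2.76
= 1192.75 MPa

1192.75


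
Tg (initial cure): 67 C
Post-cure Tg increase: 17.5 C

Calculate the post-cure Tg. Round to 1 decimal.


Post-cure Tg = 67 + 17.5 = 84.5 C

84.5


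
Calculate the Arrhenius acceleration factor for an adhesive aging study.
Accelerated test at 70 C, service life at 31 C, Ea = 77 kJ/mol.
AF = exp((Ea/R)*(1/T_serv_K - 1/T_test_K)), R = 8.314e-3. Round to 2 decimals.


T_test = 343.15 K, T_serv = 304.15 K
Ea/R = 77 / 0.008314 = 9261.49
AF = exp(9261.49 * (1/304.15 - 1/343.15))
= 31.84

31.84


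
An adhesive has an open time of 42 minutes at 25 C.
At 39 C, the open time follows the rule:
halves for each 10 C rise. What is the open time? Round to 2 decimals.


Factor = 2^((39-25)/10) = 2.6390
Open time = 42 / 2.6390 = 15.92 min

15.92


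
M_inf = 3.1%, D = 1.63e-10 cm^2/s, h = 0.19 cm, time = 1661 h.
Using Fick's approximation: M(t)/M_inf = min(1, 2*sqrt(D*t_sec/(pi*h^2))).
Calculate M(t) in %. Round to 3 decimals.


t = 5979600 s
ratio = min(1, 2*sqrt(1.63e-10*5979600/(pi*0.0361)))
= 0.185409
M(t) = 3.1 * 0.185409 = 0.575%

0.575


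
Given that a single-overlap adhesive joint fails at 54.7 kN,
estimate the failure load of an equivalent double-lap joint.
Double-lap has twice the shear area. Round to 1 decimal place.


Double-lap factor = 2
Expected load = 54.7 * 2 = 109.4 kN

109.4


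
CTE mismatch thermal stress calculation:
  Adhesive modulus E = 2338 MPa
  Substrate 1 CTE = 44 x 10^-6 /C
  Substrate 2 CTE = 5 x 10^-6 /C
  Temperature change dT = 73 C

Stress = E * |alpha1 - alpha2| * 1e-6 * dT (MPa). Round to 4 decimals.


delta_alpha = |44 - 5| = 39 x 10^-6/C
Stress = 2338 * 39e-6 * 73
= 6.6563 MPa

6.6563


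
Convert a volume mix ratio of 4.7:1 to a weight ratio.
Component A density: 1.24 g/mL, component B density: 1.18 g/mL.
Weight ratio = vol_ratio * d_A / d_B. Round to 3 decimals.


= 4.7 * 1.24 / 1.18 = 4.939

4.939


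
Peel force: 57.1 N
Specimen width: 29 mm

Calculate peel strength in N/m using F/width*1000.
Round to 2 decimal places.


Peel strength = 57.1 / 29 * 1000 = 1968.97 N/m

1968.97


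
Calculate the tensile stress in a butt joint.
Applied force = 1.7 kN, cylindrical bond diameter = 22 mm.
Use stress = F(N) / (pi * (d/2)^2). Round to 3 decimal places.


A = pi * 11.0^2 = 380.1327 mm^2
sigma = 1700.0 / 380.1327 = 4.472 MPa

4.472


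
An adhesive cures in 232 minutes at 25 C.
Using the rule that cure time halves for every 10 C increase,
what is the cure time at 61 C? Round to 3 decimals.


Factor = 2^((61 - 25) / 10) = 12.1257
Cure time = 232 / 12.1257
= 19.133 minutes

19.133


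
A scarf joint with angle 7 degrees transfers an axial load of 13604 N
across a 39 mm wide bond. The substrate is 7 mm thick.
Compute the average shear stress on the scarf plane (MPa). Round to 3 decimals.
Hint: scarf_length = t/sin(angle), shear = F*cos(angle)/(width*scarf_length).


scarf_length = 7 / sin(7 deg) = 57.4386 mm
cos(7 deg) = 0.992546
shear stress = 13604 * 0.992546 / (39 * 57.4386)
= 6.028 MPa

6.028


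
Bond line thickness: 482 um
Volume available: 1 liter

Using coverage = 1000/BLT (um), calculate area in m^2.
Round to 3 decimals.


1 L = 1e6 mm^3, thickness = 482 um = 0.482 mm
Area = 1e6 / 0.482 mm^2 = (1e6 / 0.482) / 1e6 m^2 = 1000 / 482 m^2
= 2.075 m^2

2.075


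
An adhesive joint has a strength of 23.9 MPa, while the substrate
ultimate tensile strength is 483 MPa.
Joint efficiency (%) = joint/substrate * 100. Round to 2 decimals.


Efficiency = 23.9 / 483 * 100
= 4.95%

4.95


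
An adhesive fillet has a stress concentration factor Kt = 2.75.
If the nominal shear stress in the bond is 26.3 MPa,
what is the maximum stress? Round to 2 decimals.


Max stress = 26.3 * 2.75 = 72.33 MPa

72.33


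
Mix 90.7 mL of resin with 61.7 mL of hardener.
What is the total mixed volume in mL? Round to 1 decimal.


Total = 90.7 + 61.7 = 152.4 mL

152.4


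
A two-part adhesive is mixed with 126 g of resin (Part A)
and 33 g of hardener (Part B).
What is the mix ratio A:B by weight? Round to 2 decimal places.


Mix ratio = mass_A / mass_B
= 126 / 33
= 3.82

3.82


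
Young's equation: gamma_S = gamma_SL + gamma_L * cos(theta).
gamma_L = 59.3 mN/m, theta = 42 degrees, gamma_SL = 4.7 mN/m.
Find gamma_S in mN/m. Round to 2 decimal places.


cos(42 deg) = 0.743145
gamma_S = 4.7 + 59.3 * 0.743145
= 48.77 mN/m

48.77


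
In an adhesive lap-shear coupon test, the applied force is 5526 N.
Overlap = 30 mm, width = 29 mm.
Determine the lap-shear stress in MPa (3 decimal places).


stress = F / (overlap * width)
= 5526 / (30 * 29)
= 6.352 MPa

6.352


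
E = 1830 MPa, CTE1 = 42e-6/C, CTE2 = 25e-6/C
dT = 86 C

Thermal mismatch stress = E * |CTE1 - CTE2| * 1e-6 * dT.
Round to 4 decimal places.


= 1830 * 17e-6 * 86
= 2.6755 MPa

2.6755


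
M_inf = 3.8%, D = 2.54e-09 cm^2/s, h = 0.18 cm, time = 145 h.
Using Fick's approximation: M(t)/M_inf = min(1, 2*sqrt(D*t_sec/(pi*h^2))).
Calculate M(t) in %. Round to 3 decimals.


t = 522000 s
ratio = min(1, 2*sqrt(2.54e-09*522000/(pi*0.0324)))
= 0.228263
M(t) = 3.8 * 0.228263 = 0.867%

0.867


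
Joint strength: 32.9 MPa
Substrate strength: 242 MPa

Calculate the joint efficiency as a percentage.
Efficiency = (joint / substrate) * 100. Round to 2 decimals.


Efficiency = (32.9 / 242) * 100 = 13.60%

13.60


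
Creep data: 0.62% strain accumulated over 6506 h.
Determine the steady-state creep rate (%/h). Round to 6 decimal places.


Rate = 0.62 / 6506 = 0.000095 %/h

0.000095


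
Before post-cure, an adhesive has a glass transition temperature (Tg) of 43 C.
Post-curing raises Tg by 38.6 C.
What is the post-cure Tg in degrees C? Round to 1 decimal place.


Tg_post = Tg_base + delta_Tg
= 43 + 38.6
= 81.6 C

81.6


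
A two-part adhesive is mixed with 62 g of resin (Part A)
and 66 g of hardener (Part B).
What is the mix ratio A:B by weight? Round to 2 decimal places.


Mix ratio = mass_A / mass_B
= 62 / 66
= 0.94

0.94


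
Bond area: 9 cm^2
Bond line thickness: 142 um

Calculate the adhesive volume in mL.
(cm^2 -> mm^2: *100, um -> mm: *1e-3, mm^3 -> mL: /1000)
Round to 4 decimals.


V = 9*100 * 142*1e-3 / 1000
= 0.1278 mL

0.1278


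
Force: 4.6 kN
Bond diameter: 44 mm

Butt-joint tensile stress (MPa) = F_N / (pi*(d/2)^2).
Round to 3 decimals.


F_N = 4.6 * 1000 = 4600.0 N
A = pi*(22.0)^2 = 1520.5308 mm^2
stress = 4600.0 / 1520.5308 = 3.025 MPa

3.025


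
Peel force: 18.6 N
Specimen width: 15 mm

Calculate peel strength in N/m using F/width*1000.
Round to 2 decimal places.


Peel strength = 18.6 / 15 * 1000 = 1240.00 N/m

1240.00


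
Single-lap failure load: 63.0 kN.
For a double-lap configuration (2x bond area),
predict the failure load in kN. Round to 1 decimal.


Failure load = 63.0 * 2 = 126.0 kN

126.0


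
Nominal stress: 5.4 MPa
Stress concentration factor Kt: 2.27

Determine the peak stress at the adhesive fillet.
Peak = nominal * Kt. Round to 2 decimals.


Peak stress = 5.4 * 2.27
= 12.26 MPa

12.26


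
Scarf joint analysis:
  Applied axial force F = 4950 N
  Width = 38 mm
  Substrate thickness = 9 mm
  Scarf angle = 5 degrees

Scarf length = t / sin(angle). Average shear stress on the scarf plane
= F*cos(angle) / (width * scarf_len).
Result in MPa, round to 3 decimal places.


Scarf length = 9 / sin(5 deg) = 103.2634 mm
cos(5 deg) = 0.996195
Shear = 4950 * 0.996195 / (38 * 103.2634)
= 1.257 MPa

1.257


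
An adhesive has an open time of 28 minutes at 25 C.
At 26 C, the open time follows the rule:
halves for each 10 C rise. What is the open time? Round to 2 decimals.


Factor = 2^((26-25)/10) = 1.0718
Open time = 28 / 1.0718 = 26.12 min

26.12


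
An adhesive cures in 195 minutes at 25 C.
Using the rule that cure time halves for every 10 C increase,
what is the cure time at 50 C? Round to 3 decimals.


Factor = 2^((50 - 25) / 10) = 5.6569
Cure time = 195 / 5.6569
= 34.471 minutes

34.471


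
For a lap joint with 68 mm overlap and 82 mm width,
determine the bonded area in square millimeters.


Area = 68 * 82 = 5576 mm^2

5576


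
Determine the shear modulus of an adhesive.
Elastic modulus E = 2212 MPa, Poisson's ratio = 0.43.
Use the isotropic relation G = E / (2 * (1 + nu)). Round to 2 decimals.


G = 2212 / (2*(1+0.43)) = 2212 / 2.86
= 773.43 MPa

773.43


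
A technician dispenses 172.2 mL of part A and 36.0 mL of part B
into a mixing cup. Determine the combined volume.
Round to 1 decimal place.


Combined volume = 172.2 + 36.0
= 208.2 mL

208.2


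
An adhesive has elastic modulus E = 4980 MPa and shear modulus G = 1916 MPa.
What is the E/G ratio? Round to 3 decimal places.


E/G = 4980 / 1916 = 2.599

2.599


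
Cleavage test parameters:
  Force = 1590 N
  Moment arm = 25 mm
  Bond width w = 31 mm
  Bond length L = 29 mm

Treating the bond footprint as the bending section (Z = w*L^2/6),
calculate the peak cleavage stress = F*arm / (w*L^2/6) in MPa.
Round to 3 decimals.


M = 1590 * 25 = 39750 N*mm
Z = 31 * 29^2 / 6 = 26071 / 6 mm^3
sigma = M / Z = 6 * 39750 / 26071 = 238500 / 26071
= 9.148 MPa

9.148


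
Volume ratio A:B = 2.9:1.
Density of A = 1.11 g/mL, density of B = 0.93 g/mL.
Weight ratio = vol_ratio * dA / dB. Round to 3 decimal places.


Wt ratio = 2.9 * 1.11 / 0.93
= 3.461

3.461


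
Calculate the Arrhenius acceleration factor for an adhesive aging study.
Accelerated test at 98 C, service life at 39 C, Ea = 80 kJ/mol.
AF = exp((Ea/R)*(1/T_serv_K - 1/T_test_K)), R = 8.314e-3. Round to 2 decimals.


T_test = 371.15 K, T_serv = 312.15 K
Ea/R = 80 / 0.008314 = 9622.32
AF = exp(9622.32 * (1/312.15 - 1/371.15))
= 134.32

134.32


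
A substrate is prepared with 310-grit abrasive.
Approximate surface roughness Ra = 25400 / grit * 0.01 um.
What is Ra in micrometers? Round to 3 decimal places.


Ra = 25400 / 310 * 0.01 = 0.819 um

0.819


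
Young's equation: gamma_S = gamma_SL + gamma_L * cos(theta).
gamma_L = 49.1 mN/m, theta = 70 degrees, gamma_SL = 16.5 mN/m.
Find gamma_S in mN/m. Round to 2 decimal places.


cos(70 deg) = 0.342020
gamma_S = 16.5 + 49.1 * 0.342020
= 33.29 mN/m

33.29


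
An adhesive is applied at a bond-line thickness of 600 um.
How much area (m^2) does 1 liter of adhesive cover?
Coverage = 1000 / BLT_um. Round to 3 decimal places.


Coverage = 1000 / 600 = 1.667 m^2

1.667


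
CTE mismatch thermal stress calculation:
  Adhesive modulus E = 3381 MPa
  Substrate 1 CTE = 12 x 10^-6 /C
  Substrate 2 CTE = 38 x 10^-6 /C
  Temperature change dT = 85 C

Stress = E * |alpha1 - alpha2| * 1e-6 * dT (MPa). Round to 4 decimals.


delta_alpha = |12 - 38| = 26 x 10^-6/C
Stress = 3381 * 26e-6 * 85
= 7.4720 MPa

7.4720


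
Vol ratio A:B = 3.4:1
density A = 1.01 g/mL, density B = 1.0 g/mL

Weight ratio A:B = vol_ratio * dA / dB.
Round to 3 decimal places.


Weight ratio = 3.4 * 1.01 / 1.0
= 3.434

3.434


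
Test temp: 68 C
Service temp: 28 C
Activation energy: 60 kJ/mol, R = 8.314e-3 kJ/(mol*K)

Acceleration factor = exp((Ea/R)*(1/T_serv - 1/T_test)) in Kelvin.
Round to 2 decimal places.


AF = exp((60/0.008314)*(1/301.15 - 1/341.15))
= 16.61

16.61


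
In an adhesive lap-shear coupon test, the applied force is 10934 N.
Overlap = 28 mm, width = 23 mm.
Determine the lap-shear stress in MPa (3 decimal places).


stress = F / (overlap * width)
= 10934 / (28 * 23)
= 16.978 MPa

16.978


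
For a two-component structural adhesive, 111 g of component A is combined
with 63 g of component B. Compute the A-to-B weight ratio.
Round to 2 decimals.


Weight ratio A:B = 111 / 63
= 1.76

1.76


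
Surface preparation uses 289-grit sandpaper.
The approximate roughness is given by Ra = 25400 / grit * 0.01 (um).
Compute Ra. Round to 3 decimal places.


Ra = 25400 / 289 * 0.01
= 254 / 289
= 0.879 um

0.879


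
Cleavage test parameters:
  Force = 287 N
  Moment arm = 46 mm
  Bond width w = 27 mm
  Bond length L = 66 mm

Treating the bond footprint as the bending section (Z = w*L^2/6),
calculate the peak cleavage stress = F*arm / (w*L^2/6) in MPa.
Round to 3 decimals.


M = 287 * 46 = 13202 N*mm
Z = 27 * 66^2 / 6 = 117612 / 6 mm^3
sigma = M / Z = 6 * 13202 / 117612 = 79212 / 117612
= 0.674 MPa

0.674


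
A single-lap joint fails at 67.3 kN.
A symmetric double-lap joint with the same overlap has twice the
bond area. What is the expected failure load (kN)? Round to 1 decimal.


Double-lap load = 2 * 67.3 = 134.6 kN

134.6


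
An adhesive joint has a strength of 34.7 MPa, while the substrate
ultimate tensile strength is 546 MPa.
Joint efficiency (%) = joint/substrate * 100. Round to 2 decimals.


Efficiency = 34.7 / 546 * 100
= 6.36%

6.36


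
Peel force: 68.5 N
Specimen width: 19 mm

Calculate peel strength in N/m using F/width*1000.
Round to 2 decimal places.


Peel strength = 68.5 / 19 * 1000 = 3605.26 N/m

3605.26


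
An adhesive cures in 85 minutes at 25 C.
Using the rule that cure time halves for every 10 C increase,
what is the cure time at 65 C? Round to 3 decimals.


Factor = 2^((65 - 25) / 10) = 16.0000
Cure time = 85 / 16.0000
= 5.313 minutes

5.313


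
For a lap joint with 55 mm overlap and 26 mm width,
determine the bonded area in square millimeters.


Area = 55 * 26 = 1430 mm^2

1430


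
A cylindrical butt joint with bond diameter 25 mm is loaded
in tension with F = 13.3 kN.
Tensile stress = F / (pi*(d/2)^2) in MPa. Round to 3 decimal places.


Area = pi * (25/2)^2 = 490.8739 mm^2
Stress = 13.3*1000 / 490.8739
= 27.095 MPa

27.095


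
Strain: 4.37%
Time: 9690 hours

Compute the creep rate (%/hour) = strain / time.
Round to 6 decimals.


Creep rate = 4.37 / 9690
= 0.000451 %/h

0.000451


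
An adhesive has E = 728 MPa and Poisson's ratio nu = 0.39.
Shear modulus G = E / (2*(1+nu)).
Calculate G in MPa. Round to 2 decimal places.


G = 728 / (2*(1+0.39))
= 728 / 2.78
= 261.87 MPa

261.87


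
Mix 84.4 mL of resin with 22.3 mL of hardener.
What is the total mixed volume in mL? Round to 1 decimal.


Total = 84.4 + 22.3 = 106.7 mL

106.7


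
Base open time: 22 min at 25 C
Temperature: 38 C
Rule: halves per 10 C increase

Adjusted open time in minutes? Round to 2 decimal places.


Acceleration = 2^((38-25)/10) = 2.4623
Open time = 22 / 2.4623 = 8.93 min

8.93


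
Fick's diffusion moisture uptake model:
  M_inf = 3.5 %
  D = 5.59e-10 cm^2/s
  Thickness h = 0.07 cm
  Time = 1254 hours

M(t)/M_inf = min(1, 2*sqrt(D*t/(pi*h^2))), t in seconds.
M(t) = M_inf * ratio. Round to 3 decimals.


t_sec = 1254 * 3600 = 4514400
ratio = 2*sqrt(5.59e-10*4514400/(pi*0.07^2))
= min(1, 0.809772)
= 0.809772
M(t) = 3.5 * 0.809772 = 2.834 %

2.834


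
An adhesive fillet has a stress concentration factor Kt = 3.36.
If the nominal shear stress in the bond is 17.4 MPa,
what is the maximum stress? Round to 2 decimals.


Max stress = 17.4 * 3.36 = 58.46 MPa

58.46


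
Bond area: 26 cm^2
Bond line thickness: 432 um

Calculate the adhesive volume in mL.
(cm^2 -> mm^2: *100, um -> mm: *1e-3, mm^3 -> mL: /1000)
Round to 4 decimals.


V = 26*100 * 432*1e-3 / 1000
= 1.1232 mL

1.1232


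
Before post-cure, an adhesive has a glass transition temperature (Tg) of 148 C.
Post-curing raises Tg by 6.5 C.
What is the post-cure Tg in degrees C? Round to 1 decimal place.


Tg_post = Tg_base + delta_Tg
= 148 + 6.5
= 154.5 C

154.5


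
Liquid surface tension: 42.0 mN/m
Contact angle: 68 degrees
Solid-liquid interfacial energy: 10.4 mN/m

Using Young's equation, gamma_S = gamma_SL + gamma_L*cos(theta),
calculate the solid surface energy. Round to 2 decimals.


gamma_S = 10.4 + 42.0 * cos(68)
= 26.13 mN/m

26.13


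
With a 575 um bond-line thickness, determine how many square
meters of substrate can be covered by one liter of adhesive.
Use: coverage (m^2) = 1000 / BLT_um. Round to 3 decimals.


Coverage = 1000 / 575 = 1.739 m^2

1.739


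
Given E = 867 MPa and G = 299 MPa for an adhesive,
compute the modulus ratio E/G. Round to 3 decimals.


E/G ratio = 867 / 299 = 2.900

2.900


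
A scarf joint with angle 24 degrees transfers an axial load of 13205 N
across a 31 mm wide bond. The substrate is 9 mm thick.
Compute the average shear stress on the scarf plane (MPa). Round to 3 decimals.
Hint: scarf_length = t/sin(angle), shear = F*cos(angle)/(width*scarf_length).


scarf_length = 9 / sin(24 deg) = 22.1273 mm
cos(24 deg) = 0.913545
shear stress = 13205 * 0.913545 / (31 * 22.1273)
= 17.586 MPa

17.586


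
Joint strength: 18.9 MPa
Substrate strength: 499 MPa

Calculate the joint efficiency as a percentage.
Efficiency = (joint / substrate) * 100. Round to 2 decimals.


Efficiency = (18.9 / 499) * 100 = 3.79%

3.79


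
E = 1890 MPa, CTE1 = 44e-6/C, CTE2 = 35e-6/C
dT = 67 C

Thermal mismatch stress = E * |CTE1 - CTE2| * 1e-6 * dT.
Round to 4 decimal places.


= 1890 * 9e-6 * 67
= 1.1397 MPa

1.1397


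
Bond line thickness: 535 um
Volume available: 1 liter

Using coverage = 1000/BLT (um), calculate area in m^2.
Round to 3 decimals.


1 L = 1e6 mm^3, thickness = 535 um = 0.535 mm
Area = 1e6 / 0.535 mm^2 = (1e6 / 0.535) / 1e6 m^2 = 1000 / 535 m^2
= 1.869 m^2

1.869


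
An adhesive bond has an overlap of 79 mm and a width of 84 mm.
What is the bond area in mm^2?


Bond area = overlap * width
= 79 * 84
= 6636 mm^2

6636


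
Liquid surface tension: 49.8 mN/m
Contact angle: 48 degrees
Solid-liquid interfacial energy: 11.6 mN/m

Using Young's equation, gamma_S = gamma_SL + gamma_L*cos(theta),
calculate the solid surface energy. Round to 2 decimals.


gamma_S = 11.6 + 49.8 * cos(48)
= 44.92 mN/m

44.92


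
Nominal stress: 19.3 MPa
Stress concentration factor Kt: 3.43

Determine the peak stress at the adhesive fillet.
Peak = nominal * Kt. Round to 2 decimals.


Peak stress = 19.3 * 3.43
= 66.20 MPa

66.20


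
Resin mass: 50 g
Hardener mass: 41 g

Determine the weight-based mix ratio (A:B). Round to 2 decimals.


Ratio = 50 / 41 = 1.22

1.22


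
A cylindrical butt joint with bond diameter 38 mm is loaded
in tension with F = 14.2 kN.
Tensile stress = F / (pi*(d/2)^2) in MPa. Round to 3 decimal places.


Area = pi * (38/2)^2 = 1134.1149 mm^2
Stress = 14.2*1000 / 1134.1149
= 12.521 MPa

12.521


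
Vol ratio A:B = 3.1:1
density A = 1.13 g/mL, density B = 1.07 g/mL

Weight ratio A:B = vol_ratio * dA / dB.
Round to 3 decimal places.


Weight ratio = 3.1 * 1.13 / 1.07
= 3.274

3.274


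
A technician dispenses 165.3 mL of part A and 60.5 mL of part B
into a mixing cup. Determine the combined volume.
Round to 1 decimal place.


Combined volume = 165.3 + 60.5
= 225.8 mL

225.8


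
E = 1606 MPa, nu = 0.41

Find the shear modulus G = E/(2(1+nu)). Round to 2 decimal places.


G = 1606 / (2 * 1.41)
= 569.50 MPa

569.50


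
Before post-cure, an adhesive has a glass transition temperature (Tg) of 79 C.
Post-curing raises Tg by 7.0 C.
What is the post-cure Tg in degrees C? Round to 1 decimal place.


Tg_post = Tg_base + delta_Tg
= 79 + 7.0
= 86.0 C

86.0


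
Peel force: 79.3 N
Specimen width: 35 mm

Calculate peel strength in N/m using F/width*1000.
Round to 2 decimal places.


Peel strength = 79.3 / 35 * 1000 = 2265.71 N/m

2265.71


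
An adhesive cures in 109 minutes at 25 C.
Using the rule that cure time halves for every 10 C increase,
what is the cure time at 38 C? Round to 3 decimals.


Factor = 2^((38 - 25) / 10) = 2.4623
Cure time = 109 / 2.4623
= 44.268 minutes

44.268


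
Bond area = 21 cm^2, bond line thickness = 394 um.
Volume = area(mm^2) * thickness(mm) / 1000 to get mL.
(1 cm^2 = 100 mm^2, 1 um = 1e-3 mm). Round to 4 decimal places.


area_mm2 = 21 * 100 = 2100
blt_mm = 394 * 1e-3 = 0.394
vol_mm3 = 2100 * 0.394 = 827.4
vol_mL = 827.4 / 1000 = 0.8274 mL

0.8274


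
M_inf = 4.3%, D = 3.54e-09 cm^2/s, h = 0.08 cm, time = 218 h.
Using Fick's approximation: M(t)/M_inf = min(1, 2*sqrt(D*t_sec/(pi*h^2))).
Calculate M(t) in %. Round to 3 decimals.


t = 784800 s
ratio = min(1, 2*sqrt(3.54e-09*784800/(pi*0.0064)))
= 0.743440
M(t) = 4.3 * 0.743440 = 3.197%

3.197


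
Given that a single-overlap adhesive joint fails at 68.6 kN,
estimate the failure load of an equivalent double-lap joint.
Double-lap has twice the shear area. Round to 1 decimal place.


Double-lap factor = 2
Expected load = 68.6 * 2 = 137.2 kN

137.2


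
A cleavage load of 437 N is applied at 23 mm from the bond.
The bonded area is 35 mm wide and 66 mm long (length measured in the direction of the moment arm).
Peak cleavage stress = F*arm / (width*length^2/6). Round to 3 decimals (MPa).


Moment = 437 * 23 = 10051 N*mm
Section modulus = 35 * 4356 / 6 = 152460 / 6 mm^3
Stress = 10051 / (152460 / 6) = 60306 / 152460
= 0.396 MPa

0.396


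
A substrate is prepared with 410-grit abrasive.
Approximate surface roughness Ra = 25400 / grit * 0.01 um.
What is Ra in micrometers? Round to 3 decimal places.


Ra = 25400 / 410 * 0.01 = 0.620 um

0.620


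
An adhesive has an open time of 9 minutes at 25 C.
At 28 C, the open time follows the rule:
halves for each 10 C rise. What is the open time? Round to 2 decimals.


Factor = 2^((28-25)/10) = 1.2311
Open time = 9 / 1.2311 = 7.31 min

7.31


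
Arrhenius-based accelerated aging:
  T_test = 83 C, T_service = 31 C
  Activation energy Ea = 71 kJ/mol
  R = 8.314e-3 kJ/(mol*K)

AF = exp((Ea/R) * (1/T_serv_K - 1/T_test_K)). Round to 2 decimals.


T_test_K = 356.15, T_serv_K = 304.15
AF = exp((71/8.314e-3) * (1/304.15 - 1/356.15))
= 60.31

60.31


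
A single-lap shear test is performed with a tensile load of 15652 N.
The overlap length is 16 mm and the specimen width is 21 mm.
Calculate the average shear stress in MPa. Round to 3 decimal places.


Shear stress = F / (overlap * width)
= 15652 / (16 * 21)
= 15652 / 336
= 46.583 MPa

46.583


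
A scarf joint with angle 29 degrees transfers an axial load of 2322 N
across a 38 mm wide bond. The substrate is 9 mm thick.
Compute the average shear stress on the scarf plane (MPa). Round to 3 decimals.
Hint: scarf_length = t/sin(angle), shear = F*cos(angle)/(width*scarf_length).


scarf_length = 9 / sin(29 deg) = 18.5640 mm
cos(29 deg) = 0.874620
shear stress = 2322 * 0.874620 / (38 * 18.5640)
= 2.879 MPa

2.879


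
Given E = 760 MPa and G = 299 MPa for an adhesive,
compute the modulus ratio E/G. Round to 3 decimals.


E/G ratio = 760 / 299 = 2.542

2.542


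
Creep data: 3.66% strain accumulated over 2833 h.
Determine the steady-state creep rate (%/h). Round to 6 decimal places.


Rate = 3.66 / 2833 = 0.001292 %/h

0.001292


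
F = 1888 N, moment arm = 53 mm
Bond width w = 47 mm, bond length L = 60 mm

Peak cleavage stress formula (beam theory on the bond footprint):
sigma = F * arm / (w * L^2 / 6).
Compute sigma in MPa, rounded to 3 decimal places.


sigma = (1888 * 53) / (47 * 3600 / 6)
= 100064 * 6 / 169200
= 600384 / 169200
= 3.548 MPa

3.548


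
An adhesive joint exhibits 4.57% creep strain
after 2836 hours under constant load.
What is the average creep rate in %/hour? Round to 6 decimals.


Creep rate = strain / time
= 4.57 / 2836
= 0.001611 %/h

0.001611


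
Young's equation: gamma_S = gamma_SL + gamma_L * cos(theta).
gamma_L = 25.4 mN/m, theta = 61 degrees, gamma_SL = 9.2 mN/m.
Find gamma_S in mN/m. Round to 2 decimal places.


cos(61 deg) = 0.484810
gamma_S = 9.2 + 25.4 * 0.484810
= 21.51 mN/m

21.51


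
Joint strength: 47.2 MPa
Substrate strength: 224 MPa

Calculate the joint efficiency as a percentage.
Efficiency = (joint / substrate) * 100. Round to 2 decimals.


Efficiency = (47.2 / 224) * 100 = 21.07%

21.07


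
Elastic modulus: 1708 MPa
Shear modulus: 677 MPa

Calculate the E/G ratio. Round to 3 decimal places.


E / G = 1708 / 677 = 2.523

2.523


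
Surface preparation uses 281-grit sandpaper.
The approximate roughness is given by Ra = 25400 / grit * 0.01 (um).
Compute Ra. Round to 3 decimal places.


Ra = 25400 / 281 * 0.01
= 254 / 281
= 0.904 um

0.904


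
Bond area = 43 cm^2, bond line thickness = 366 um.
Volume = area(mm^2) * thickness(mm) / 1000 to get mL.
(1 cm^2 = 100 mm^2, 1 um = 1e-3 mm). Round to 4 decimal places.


area_mm2 = 43 * 100 = 4300
blt_mm = 366 * 1e-3 = 0.366
vol_mm3 = 4300 * 0.366 = 1573.8
vol_mL = 1573.8 / 1000 = 1.5738 mL

1.5738


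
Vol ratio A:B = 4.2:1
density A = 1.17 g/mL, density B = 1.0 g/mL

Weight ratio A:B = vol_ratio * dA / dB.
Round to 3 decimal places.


Weight ratio = 4.2 * 1.17 / 1.0
= 4.914

4.914


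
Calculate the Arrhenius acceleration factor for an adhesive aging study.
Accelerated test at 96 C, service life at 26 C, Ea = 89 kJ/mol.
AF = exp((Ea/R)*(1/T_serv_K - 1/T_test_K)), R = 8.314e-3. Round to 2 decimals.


T_test = 369.15 K, T_serv = 299.15 K
Ea/R = 89 / 0.008314 = 10704.84
AF = exp(10704.84 * (1/299.15 - 1/369.15))
= 884.98

884.98


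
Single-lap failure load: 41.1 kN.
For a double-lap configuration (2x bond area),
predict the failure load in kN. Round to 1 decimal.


Failure load = 41.1 * 2 = 82.2 kN

82.2


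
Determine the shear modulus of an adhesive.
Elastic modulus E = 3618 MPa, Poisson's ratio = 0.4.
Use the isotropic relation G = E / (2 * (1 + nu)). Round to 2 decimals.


G = 3618 / (2*(1+0.4)) = 3618 / 2.80
= 1292.14 MPa

1292.14


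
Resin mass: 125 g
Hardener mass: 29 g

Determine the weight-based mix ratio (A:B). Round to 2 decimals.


Ratio = 125 / 29 = 4.31

4.31


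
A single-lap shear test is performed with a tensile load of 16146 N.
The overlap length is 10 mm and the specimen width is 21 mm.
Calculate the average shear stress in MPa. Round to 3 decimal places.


Shear stress = F / (overlap * width)
= 16146 / (10 * 21)
= 16146 / 210
= 76.886 MPa

76.886


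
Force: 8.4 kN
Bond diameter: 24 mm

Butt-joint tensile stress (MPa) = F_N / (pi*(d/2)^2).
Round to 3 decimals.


F_N = 8.4 * 1000 = 8400.0 N
A = pi*(12.0)^2 = 452.3893 mm^2
stress = 8400.0 / 452.3893 = 18.568 MPa

18.568


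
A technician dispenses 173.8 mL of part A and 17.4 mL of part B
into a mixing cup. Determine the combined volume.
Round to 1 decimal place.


Combined volume = 173.8 + 17.4
= 191.2 mL

191.2


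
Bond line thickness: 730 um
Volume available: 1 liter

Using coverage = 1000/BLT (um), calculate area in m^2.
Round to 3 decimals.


1 L = 1e6 mm^3, thickness = 730 um = 0.73 mm
Area = 1e6 / 0.73 mm^2 = (1e6 / 0.73) / 1e6 m^2 = 1000 / 730 m^2
= 1.370 m^2

1.370


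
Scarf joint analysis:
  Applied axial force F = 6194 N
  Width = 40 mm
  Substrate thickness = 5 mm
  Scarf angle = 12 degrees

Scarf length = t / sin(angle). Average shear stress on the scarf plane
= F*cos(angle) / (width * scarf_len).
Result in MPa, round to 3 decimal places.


Scarf length = 5 / sin(12 deg) = 24.0487 mm
cos(12 deg) = 0.978148
Shear = 6194 * 0.978148 / (40 * 24.0487)
= 6.298 MPa

6.298


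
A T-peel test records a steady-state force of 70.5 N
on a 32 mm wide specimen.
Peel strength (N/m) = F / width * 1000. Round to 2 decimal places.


Peel strength = 70.5 / 32 * 1000
= 2203.13 N/m

2203.13


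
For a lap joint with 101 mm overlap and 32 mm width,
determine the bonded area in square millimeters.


Area = 101 * 32 = 3232 mm^2

3232


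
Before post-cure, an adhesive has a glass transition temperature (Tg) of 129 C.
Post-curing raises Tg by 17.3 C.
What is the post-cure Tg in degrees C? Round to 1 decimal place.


Tg_post = Tg_base + delta_Tg
= 129 + 17.3
= 146.3 C

146.3


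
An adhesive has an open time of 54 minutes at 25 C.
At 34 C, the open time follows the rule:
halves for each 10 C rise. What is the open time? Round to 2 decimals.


Factor = 2^((34-25)/10) = 1.8661
Open time = 54 / 1.8661 = 28.94 min

28.94


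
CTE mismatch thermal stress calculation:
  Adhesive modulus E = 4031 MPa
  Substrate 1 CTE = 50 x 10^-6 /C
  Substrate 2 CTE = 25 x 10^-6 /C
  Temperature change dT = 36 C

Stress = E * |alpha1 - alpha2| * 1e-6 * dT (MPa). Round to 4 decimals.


delta_alpha = |50 - 25| = 25 x 10^-6/C
Stress = 4031 * 25e-6 * 36
= 3.6279 MPa

3.6279


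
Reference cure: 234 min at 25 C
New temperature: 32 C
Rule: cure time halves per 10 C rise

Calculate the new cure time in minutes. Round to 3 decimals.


factor = 2^((32-25)/10) = 1.6245
t_new = 234 / 1.6245 = 144.044 min

144.044


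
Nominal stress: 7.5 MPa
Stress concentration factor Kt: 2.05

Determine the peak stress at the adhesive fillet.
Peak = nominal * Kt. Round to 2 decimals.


Peak stress = 7.5 * 2.05
= 15.38 MPa

15.38


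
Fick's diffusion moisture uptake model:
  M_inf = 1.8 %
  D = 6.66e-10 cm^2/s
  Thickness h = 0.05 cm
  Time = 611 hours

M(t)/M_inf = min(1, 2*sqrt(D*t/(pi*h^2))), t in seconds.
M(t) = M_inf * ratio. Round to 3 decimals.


t_sec = 611 * 3600 = 2199600
ratio = 2*sqrt(6.66e-10*2199600/(pi*0.05^2))
= min(1, 0.863762)
= 0.863762
M(t) = 1.8 * 0.863762 = 1.555 %

1.555


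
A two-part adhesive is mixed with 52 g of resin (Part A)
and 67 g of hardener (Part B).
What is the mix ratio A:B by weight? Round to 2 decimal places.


Mix ratio = mass_A / mass_B
= 52 / 67
= 0.78

0.78


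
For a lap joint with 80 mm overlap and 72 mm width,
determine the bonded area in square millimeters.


Area = 80 * 72 = 5760 mm^2

5760


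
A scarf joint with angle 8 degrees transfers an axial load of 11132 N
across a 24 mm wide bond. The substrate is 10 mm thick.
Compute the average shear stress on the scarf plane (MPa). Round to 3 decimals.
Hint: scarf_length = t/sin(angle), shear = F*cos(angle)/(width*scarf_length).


scarf_length = 10 / sin(8 deg) = 71.8530 mm
cos(8 deg) = 0.990268
shear stress = 11132 * 0.990268 / (24 * 71.8530)
= 6.392 MPa

6.392


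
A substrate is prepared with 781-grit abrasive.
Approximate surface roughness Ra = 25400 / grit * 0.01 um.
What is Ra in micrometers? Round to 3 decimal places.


Ra = 25400 / 781 * 0.01 = 0.325 um

0.325


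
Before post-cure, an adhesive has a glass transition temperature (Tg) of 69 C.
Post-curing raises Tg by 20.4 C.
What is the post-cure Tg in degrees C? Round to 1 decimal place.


Tg_post = Tg_base + delta_Tg
= 69 + 20.4
= 89.4 C

89.4


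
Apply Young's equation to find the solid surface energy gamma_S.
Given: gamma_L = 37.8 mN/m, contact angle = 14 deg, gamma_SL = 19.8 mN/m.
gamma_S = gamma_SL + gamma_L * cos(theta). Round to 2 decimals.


theta_rad = 14 * pi/180 = 0.244346
gamma_S = 19.8 + 37.8 * cos(0.244346)
= 56.48 mN/m

56.48


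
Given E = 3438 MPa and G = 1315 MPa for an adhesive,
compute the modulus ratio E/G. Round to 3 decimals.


E/G ratio = 3438 / 1315 = 2.614

2.614


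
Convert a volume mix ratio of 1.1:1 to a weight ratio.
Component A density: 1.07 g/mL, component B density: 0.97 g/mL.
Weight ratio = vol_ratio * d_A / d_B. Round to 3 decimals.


= 1.1 * 1.07 / 0.97 = 1.213

1.213


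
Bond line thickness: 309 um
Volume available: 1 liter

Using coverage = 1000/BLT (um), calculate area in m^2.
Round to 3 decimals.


1 L = 1e6 mm^3, thickness = 309 um = 0.309 mm
Area = 1e6 / 0.309 mm^2 = (1e6 / 0.309) / 1e6 m^2 = 1000 / 309 m^2
= 3.236 m^2

3.236


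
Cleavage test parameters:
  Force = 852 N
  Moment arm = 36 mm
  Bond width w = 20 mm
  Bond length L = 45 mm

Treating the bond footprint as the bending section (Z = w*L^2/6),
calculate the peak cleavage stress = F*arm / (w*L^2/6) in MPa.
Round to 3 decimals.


M = 852 * 36 = 30672 N*mm
Z = 20 * 45^2 / 6 = 40500 / 6 mm^3
sigma = M / Z = 6 * 30672 / 40500 = 184032 / 40500
= 4.544 MPa

4.544


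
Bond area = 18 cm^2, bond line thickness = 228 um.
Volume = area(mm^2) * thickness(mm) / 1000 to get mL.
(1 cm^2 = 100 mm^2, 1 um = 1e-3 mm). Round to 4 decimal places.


area_mm2 = 18 * 100 = 1800
blt_mm = 228 * 1e-3 = 0.228
vol_mm3 = 1800 * 0.228 = 410.4
vol_mL = 410.4 / 1000 = 0.4104 mL

0.4104


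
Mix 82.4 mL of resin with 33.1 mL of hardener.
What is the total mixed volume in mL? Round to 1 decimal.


Total = 82.4 + 33.1 = 115.5 mL

115.5


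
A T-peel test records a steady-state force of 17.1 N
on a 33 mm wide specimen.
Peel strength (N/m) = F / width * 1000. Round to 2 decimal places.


Peel strength = 17.1 / 33 * 1000
= 518.18 N/m

518.18


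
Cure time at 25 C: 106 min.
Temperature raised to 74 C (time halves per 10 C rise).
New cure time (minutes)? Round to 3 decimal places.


Acceleration factor = 2^(49/10) = 29.8571
New time = 106 / 29.8571 = 3.550 min

3.550


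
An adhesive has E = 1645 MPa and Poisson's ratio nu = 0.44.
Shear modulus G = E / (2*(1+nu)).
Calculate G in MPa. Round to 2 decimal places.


G = 1645 / (2*(1+0.44))
= 1645 / 2.88
= 571.18 MPa

571.18


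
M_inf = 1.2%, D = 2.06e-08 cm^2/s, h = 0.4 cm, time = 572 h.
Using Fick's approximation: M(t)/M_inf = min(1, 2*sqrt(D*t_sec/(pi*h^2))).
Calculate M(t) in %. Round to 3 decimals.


t = 2059200 s
ratio = min(1, 2*sqrt(2.06e-08*2059200/(pi*0.1600)))
= 0.581002
M(t) = 1.2 * 0.581002 = 0.697%

0.697


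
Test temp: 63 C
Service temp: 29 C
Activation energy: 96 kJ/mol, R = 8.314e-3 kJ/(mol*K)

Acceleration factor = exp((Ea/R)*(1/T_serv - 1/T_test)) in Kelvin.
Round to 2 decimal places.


AF = exp((96/0.008314)*(1/302.15 - 1/336.15))
= 47.72

47.72


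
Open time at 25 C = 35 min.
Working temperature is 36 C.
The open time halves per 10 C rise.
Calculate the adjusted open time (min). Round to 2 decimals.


factor = 2^((36 - 25) / 10) = 2.1435
ot = 35 / 2.1435 = 16.33 min

16.33


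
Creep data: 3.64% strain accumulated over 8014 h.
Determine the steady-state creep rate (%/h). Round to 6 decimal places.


Rate = 3.64 / 8014 = 0.000454 %/h

0.000454


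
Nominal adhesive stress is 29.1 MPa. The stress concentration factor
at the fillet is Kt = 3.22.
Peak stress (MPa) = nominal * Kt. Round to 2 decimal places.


Peak = 29.1 * 3.22 = 93.70 MPa

93.70


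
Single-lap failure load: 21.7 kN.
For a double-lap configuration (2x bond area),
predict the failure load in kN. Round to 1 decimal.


Failure load = 21.7 * 2 = 43.4 kN

43.4


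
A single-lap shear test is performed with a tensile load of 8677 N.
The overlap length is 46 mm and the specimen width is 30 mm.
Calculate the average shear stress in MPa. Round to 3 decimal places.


Shear stress = F / (overlap * width)
= 8677 / (46 * 30)
= 8677 / 1380
= 6.288 MPa

6.288


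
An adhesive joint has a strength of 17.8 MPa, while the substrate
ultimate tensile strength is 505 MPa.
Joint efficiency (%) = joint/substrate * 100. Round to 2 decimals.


Efficiency = 17.8 / 505 * 100
= 3.52%

3.52


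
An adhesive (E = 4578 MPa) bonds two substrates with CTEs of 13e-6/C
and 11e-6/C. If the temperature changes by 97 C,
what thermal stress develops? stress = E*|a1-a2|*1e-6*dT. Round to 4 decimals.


Stress = 4578 * |13 - 11| * 1e-6 * 97
= 0.8881 MPa

0.8881


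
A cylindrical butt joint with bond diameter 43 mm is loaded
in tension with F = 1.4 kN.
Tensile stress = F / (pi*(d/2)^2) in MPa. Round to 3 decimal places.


Area = pi * (43/2)^2 = 1452.2012 mm^2
Stress = 1.4*1000 / 1452.2012
= 0.964 MPa

0.964


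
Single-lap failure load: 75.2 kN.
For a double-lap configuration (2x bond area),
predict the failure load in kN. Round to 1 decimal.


Failure load = 75.2 * 2 = 150.4 kN

150.4


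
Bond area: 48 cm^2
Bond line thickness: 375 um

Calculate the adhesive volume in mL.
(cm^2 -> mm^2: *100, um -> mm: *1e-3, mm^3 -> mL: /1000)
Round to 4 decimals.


V = 48*100 * 375*1e-3 / 1000
= 1.8000 mL

1.8000


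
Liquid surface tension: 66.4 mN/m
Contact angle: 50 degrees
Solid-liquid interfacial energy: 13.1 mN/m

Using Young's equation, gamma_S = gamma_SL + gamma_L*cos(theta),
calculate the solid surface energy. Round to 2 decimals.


gamma_S = 13.1 + 66.4 * cos(50)
= 55.78 mN/m

55.78


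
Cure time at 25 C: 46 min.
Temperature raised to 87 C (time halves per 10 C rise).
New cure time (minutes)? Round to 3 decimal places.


Acceleration factor = 2^(62/10) = 73.5167
New time = 46 / 73.5167 = 0.626 min

0.626


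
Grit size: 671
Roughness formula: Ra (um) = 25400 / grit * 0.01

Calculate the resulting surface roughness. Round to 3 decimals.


Ra = 25400 / 671 * 0.01
= 0.379 um

0.379


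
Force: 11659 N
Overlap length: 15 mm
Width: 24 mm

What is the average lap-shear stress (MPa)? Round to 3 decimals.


Average shear stress = F / (overlap * width)
= 11659 / (15 * 24)
= 32.386 MPa

32.386


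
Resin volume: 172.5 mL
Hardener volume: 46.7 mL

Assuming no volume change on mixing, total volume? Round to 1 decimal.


V_total = 172.5 + 46.7 = 219.2 mL

219.2


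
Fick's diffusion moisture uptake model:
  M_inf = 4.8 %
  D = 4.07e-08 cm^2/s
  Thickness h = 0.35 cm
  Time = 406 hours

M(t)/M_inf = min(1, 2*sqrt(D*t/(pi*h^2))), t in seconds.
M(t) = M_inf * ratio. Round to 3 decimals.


t_sec = 406 * 3600 = 1461600
ratio = 2*sqrt(4.07e-08*1461600/(pi*0.35^2))
= min(1, 0.786318)
= 0.786318
M(t) = 4.8 * 0.786318 = 3.774 %

3.774


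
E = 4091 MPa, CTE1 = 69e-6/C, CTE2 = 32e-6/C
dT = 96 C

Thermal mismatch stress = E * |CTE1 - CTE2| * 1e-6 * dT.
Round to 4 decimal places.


= 4091 * 37e-6 * 96
= 14.5312 MPa

14.5312


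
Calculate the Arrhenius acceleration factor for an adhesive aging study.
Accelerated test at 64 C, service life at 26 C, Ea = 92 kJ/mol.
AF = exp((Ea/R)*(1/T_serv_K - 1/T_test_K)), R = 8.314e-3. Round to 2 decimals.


T_test = 337.15 K, T_serv = 299.15 K
Ea/R = 92 / 0.008314 = 11065.67
AF = exp(11065.67 * (1/299.15 - 1/337.15))
= 64.66

64.66
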